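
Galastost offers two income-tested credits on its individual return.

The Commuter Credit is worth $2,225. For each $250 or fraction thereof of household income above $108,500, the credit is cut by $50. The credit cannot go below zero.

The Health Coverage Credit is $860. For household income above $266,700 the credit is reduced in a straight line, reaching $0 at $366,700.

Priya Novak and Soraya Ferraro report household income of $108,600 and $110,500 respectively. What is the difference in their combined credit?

$350

Priya ($108,600): Commuter Credit: income exceeds $108,500 by $100, which is 1 full-or-partial $250 increment; reduction = 1 × $50 = $50, leaving $2,175. Health Coverage Credit: $108,600 is at or below the $266,700 threshold, so the full $860 applies. total $2,175 + $860 = $3,035
Soraya ($110,500): Commuter Credit: income exceeds $108,500 by $2,000, which is 8 full-or-partial $250 increments; reduction = 8 × $50 = $400, leaving $1,825. Health Coverage Credit: $110,500 is at or below the $266,700 threshold, so the full $860 applies. total $1,825 + $860 = $2,685
Difference: |$3,035 − $2,685| = $350.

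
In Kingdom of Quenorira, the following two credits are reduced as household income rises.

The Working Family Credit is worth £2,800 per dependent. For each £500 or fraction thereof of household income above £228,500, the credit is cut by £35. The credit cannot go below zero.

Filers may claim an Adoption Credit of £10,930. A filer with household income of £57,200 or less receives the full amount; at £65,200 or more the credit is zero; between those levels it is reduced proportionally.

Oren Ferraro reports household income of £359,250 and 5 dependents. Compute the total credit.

Working Family Credit: base = 5 × £2,800 = £14,000. income exceeds £228,500 by £130,750, which is 262 full-or-partial £500 increments; reduction = 262 × £35 = £9,170, leaving £4,830.
Adoption Credit: £359,250 is at or above £65,200, so the credit is £0.
Total: £4,830 + £0 = £4,830.

£4,830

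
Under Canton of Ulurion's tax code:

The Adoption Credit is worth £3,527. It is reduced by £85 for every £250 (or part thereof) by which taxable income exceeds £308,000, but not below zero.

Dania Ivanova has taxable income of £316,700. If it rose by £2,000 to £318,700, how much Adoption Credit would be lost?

£552

At £316,700 — income exceeds £308,000 by £8,700, which is 35 full-or-partial £250 increments; reduction = 35 × £85 = £2,975, leaving £552.
At £318,700 — income exceeds £308,000 by £10,700 → 43 increments × £85 = £3,655 ≥ base, so the credit is £0.
Lost: £552 − £0 = £552.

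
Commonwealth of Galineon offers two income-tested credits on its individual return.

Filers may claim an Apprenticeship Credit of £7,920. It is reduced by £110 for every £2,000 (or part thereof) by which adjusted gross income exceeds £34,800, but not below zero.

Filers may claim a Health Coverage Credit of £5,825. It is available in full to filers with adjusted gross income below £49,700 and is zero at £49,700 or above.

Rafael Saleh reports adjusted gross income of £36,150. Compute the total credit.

Apprenticeship Credit: income exceeds £34,800 by £1,350, which is 1 full-or-partial £2,000 increment; reduction = 1 × £110 = £110, leaving £7,810.
Health Coverage Credit: £36,150 is below the £49,700 cutoff, so the full £5,825 applies.
Total: £7,810 + £5,825 = £13,635.

£13,635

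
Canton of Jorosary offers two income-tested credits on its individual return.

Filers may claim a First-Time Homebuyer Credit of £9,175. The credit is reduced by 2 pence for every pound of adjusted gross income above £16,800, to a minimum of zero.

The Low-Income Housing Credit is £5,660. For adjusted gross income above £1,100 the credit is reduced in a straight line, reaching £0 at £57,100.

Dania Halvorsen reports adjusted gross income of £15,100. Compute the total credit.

First-Time Homebuyer Credit: £15,100 is at or below the £16,800 threshold, so the full £9,175 applies.
Low-Income Housing Credit: £15,100 is £14,000 into a £56,000 phase-out range, leaving 42,000/56,000 of the credit: £5,660 × 42,000/56,000 = £4,245.
Total: £9,175 + £4,245 = £13,420.

£13,420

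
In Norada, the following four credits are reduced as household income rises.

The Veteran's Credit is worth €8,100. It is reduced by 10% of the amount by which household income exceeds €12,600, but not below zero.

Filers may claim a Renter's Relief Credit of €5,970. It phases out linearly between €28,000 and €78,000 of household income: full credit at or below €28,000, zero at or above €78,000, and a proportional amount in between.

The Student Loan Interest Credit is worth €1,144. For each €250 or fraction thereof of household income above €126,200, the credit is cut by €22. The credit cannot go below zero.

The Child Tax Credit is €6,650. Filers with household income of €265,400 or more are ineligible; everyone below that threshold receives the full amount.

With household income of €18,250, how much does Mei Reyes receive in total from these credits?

Veteran's Credit: 10% of the €5,650 excess over €12,600 is €565; credit = €8,100 − €565 = €7,535.
Renter's Relief Credit: €18,250 is at or below the €28,000 threshold, so the full €5,970 applies.
Student Loan Interest Credit: €18,250 is at or below the €126,200 threshold, so the full €1,144 applies.
Child Tax Credit: €18,250 is below the €265,400 cutoff, so the full €6,650 applies.
Total: €7,535 + €5,970 + €1,144 + €6,650 = €21,299.

€21,299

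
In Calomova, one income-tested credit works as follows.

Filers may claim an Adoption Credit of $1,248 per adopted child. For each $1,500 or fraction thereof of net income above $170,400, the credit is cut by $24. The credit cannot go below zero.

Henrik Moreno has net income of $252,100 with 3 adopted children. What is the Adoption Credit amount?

$2,424

Adoption Credit: base = 3 × $1,248 = $3,744. income exceeds $170,400 by $81,700, which is 55 full-or-partial $1,500 increments; reduction = 55 × $24 = $1,320, leaving $2,424.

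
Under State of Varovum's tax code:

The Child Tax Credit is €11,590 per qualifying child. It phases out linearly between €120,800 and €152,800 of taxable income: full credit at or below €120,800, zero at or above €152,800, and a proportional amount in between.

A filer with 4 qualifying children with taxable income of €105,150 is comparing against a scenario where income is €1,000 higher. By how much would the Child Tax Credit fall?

At €105,150 — base = 4 × €11,590 = €46,360. €105,150 is at or below the €120,800 threshold, so the full €46,360 applies.
At €106,150 — base = 4 × €11,590 = €46,360. €106,150 is at or below the €120,800 threshold, so the full €46,360 applies.
Lost: €46,360 − €46,360 = €0.

€0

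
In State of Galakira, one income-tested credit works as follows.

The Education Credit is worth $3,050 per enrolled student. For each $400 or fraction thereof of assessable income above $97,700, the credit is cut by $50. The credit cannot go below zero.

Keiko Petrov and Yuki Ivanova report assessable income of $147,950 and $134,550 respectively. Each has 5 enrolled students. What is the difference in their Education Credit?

$1,650

Keiko ($147,950): Education Credit: base = 5 × $3,050 = $15,250. income exceeds $97,700 by $50,250, which is 126 full-or-partial $400 increments; reduction = 126 × $50 = $6,300, leaving $8,950.
Yuki ($134,550): Education Credit: base = 5 × $3,050 = $15,250. income exceeds $97,700 by $36,850, which is 93 full-or-partial $400 increments; reduction = 93 × $50 = $4,650, leaving $10,600.
Difference: |$8,950 − $10,600| = $1,650.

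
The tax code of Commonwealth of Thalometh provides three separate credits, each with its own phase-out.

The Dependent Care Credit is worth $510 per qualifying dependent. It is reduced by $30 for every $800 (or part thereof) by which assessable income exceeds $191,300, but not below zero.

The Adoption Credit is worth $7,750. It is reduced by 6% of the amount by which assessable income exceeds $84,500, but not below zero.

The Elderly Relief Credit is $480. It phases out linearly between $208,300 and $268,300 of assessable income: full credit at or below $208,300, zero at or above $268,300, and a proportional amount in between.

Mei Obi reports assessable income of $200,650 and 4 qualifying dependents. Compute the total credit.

Dependent Care Credit: base = 4 × $510 = $2,040. income exceeds $191,300 by $9,350, which is 12 full-or-partial $800 increments; reduction = 12 × $30 = $360, leaving $1,680.
Adoption Credit: 6% of the $116,150 excess over $84,500 is $6,969; credit = $7,750 − $6,969 = $781.
Elderly Relief Credit: $200,650 is at or below the $208,300 threshold, so the full $480 applies.
Total: $1,680 + $781 + $480 = $2,941.

$2,941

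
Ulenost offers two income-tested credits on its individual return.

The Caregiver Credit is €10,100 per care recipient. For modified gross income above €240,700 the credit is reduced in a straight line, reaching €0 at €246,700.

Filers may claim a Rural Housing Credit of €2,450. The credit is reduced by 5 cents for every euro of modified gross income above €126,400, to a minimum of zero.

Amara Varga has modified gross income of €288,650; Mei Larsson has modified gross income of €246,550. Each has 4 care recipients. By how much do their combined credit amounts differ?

€1,010

Amara (€288,650): Caregiver Credit: base = 4 × €10,100 = €40,400. €288,650 is at or above €246,700, so the credit is €0. Rural Housing Credit: 5% of the €162,250 excess over €126,400 is €8,112.50 ≥ base, so the credit is €0. total €0 + €0 = €0
Mei (€246,550): Caregiver Credit: base = 4 × €10,100 = €40,400. €246,550 is €5,850 into a €6,000 phase-out range, leaving 150/6,000 of the credit: €40,400 × 150/6,000 = €1,010. Rural Housing Credit: 5% of the €120,150 excess over €126,400 is €6,007.50 ≥ base, so the credit is €0. total €1,010 + €0 = €1,010
Difference: |€0 − €1,010| = €1,010.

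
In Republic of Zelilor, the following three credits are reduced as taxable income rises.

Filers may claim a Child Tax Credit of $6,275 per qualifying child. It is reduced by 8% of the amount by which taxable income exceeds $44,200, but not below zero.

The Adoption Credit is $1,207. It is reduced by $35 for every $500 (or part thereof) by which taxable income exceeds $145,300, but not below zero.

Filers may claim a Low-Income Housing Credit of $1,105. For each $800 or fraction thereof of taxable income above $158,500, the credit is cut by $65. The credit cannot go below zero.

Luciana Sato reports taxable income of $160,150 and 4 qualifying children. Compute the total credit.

Child Tax Credit: base = 4 × $6,275 = $25,100. 8% of the $115,950 excess over $44,200 is $9,276; credit = $25,100 − $9,276 = $15,824.
Adoption Credit: income exceeds $145,300 by $14,850, which is 30 full-or-partial $500 increments; reduction = 30 × $35 = $1,050, leaving $157.
Low-Income Housing Credit: income exceeds $158,500 by $1,650, which is 3 full-or-partial $800 increments; reduction = 3 × $65 = $195, leaving $910.
Total: $15,824 + $157 + $910 = $16,891.

$16,891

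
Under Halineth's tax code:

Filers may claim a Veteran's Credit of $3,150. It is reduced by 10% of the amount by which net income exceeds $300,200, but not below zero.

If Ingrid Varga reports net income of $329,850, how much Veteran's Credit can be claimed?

$185

Veteran's Credit: 10% of the $29,650 excess over $300,200 is $2,965; credit = $3,150 − $2,965 = $185.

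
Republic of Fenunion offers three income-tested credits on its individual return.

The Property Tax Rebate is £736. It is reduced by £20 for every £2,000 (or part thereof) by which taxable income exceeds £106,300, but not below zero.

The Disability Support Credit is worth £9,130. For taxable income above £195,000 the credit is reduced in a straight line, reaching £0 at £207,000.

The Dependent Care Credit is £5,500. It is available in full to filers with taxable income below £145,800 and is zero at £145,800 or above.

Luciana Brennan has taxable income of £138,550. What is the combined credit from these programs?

£15,026

Property Tax Rebate: income exceeds £106,300 by £32,250, which is 17 full-or-partial £2,000 increments; reduction = 17 × £20 = £340, leaving £396.
Disability Support Credit: £138,550 is at or below the £195,000 threshold, so the full £9,130 applies.
Dependent Care Credit: £138,550 is below the £145,800 cutoff, so the full £5,500 applies.
Total: £396 + £9,130 + £5,500 = £15,026.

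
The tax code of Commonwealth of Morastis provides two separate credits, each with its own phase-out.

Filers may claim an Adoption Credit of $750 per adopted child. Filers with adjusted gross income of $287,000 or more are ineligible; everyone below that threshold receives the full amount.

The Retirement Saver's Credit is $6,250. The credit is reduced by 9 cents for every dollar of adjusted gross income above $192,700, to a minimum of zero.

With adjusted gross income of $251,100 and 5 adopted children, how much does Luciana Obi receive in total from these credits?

Adoption Credit: base = 5 × $750 = $3,750. $251,100 is below the $287,000 cutoff, so the full $3,750 applies.
Retirement Saver's Credit: 9% of the $58,400 excess over $192,700 is $5,256; credit = $6,250 − $5,256 = $994.
Total: $3,750 + $994 = $4,744.

$4,744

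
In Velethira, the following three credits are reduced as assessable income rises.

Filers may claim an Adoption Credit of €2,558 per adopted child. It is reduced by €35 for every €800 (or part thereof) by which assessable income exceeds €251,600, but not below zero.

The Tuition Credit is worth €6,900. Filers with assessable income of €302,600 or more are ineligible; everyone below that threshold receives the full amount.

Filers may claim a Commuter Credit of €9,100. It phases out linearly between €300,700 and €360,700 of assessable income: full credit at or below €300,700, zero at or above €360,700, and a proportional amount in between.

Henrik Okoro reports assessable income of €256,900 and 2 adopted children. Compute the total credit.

€20,871

Adoption Credit: base = 2 × €2,558 = €5,116. income exceeds €251,600 by €5,300, which is 7 full-or-partial €800 increments; reduction = 7 × €35 = €245, leaving €4,871.
Tuition Credit: €256,900 is below the €302,600 cutoff, so the full €6,900 applies.
Commuter Credit: €256,900 is at or below the €300,700 threshold, so the full €9,100 applies.
Total: €4,871 + €6,900 + €9,100 = €20,871.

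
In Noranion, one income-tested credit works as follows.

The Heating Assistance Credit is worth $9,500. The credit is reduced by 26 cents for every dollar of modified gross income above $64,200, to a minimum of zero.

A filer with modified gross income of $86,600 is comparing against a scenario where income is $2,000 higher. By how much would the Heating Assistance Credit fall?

At $86,600 — 26% of the $22,400 excess over $64,200 is $5,824; credit = $9,500 − $5,824 = $3,676.
At $88,600 — 26% of the $24,400 excess over $64,200 is $6,344; credit = $9,500 − $6,344 = $3,156.
Lost: $3,676 − $3,156 = $520.

$520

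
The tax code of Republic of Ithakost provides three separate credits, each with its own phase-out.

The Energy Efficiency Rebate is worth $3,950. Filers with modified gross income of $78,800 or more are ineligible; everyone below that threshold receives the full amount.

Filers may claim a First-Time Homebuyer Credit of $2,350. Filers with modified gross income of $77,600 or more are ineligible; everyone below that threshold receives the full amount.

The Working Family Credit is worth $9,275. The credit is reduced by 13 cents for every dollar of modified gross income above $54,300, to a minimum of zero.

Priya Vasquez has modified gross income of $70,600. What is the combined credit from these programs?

Energy Efficiency Rebate: $70,600 is below the $78,800 cutoff, so the full $3,950 applies.
First-Time Homebuyer Credit: $70,600 is below the $77,600 cutoff, so the full $2,350 applies.
Working Family Credit: 13% of the $16,300 excess over $54,300 is $2,119; credit = $9,275 − $2,119 = $7,156.
Total: $3,950 + $2,350 + $7,156 = $13,456.

$13,456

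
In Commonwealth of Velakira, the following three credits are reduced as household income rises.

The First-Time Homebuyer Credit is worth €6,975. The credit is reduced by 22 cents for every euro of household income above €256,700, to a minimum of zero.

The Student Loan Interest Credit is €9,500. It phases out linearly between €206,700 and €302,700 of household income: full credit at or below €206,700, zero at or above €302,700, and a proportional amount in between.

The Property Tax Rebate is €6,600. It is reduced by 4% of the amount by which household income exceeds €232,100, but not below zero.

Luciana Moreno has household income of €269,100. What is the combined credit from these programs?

€12,692

First-Time Homebuyer Credit: 22% of the €12,400 excess over €256,700 is €2,728; credit = €6,975 − €2,728 = €4,247.
Student Loan Interest Credit: €269,100 is €62,400 into a €96,000 phase-out range, leaving 33,600/96,000 of the credit: €9,500 × 33,600/96,000 = €3,325.
Property Tax Rebate: 4% of the €37,000 excess over €232,100 is €1,480; credit = €6,600 − €1,480 = €5,120.
Total: €4,247 + €3,325 + €5,120 = €12,692.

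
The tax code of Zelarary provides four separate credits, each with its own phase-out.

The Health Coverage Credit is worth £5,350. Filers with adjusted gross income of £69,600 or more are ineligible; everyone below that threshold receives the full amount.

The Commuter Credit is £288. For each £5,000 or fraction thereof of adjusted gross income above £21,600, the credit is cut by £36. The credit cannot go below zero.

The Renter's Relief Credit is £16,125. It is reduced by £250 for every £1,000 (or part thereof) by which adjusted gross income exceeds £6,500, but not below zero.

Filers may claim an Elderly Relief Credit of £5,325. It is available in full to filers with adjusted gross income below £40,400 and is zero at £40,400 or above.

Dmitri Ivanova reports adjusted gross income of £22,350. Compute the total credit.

Health Coverage Credit: £22,350 is below the £69,600 cutoff, so the full £5,350 applies.
Commuter Credit: income exceeds £21,600 by £750, which is 1 full-or-partial £5,000 increment; reduction = 1 × £36 = £36, leaving £252.
Renter's Relief Credit: income exceeds £6,500 by £15,850, which is 16 full-or-partial £1,000 increments; reduction = 16 × £250 = £4,000, leaving £12,125.
Elderly Relief Credit: £22,350 is below the £40,400 cutoff, so the full £5,325 applies.
Total: £5,350 + £252 + £12,125 + £5,325 = £23,052.

£23,052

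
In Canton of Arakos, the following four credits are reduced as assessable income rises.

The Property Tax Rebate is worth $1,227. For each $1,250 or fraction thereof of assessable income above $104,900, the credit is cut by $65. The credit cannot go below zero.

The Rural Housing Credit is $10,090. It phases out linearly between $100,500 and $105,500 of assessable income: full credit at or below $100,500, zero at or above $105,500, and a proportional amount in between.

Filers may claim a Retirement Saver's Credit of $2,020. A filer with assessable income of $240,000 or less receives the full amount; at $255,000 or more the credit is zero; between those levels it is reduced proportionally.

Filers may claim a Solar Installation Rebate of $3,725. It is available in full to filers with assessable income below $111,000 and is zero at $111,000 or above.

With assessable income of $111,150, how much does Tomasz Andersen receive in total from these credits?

Property Tax Rebate: income exceeds $104,900 by $6,250, which is 5 full-or-partial $1,250 increments; reduction = 5 × $65 = $325, leaving $902.
Rural Housing Credit: $111,150 is at or above $105,500, so the credit is $0.
Retirement Saver's Credit: $111,150 is at or below the $240,000 threshold, so the full $2,020 applies.
Solar Installation Rebate: $111,150 meets or exceeds the $111,000 cutoff, so the credit is $0.
Total: $902 + $0 + $2,020 + $0 = $2,922.

$2,922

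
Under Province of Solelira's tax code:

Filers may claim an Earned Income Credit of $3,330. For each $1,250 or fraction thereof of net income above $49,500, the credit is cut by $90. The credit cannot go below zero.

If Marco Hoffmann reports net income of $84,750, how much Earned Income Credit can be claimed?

Earned Income Credit: income exceeds $49,500 by $35,250, which is 29 full-or-partial $1,250 increments; reduction = 29 × $90 = $2,610, leaving $720.

$720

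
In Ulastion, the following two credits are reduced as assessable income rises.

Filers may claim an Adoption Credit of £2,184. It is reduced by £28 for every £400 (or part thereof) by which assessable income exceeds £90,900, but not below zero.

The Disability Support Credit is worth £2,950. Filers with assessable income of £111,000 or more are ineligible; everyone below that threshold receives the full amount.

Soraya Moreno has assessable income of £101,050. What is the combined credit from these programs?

£4,406

Adoption Credit: income exceeds £90,900 by £10,150, which is 26 full-or-partial £400 increments; reduction = 26 × £28 = £728, leaving £1,456.
Disability Support Credit: £101,050 is below the £111,000 cutoff, so the full £2,950 applies.
Total: £1,456 + £2,950 = £4,406.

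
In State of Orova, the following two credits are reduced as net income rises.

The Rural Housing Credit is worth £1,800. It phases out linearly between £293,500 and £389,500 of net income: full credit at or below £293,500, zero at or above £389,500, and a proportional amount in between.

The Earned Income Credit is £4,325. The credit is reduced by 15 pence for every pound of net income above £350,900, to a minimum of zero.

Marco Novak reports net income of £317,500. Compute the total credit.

Rural Housing Credit: £317,500 is £24,000 into a £96,000 phase-out range, leaving 72,000/96,000 of the credit: £1,800 × 72,000/96,000 = £1,350.
Earned Income Credit: £317,500 is at or below the £350,900 threshold, so the full £4,325 applies.
Total: £1,350 + £4,325 = £5,675.

£5,675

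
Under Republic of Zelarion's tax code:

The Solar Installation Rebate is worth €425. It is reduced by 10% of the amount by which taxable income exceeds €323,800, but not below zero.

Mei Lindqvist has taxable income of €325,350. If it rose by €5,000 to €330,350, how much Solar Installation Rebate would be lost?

€270

At €325,350 — 10% of the €1,550 excess over €323,800 is €155; credit = €425 − €155 = €270.
At €330,350 — 10% of the €6,550 excess over €323,800 is €655 ≥ base, so the credit is €0.
Lost: €270 − €0 = €270.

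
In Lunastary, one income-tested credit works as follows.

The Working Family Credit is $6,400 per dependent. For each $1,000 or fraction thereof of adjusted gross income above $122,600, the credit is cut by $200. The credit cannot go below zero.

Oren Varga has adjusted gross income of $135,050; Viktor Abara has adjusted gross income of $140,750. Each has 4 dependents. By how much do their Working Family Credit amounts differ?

Oren ($135,050): Working Family Credit: base = 4 × $6,400 = $25,600. income exceeds $122,600 by $12,450, which is 13 full-or-partial $1,000 increments; reduction = 13 × $200 = $2,600, leaving $23,000.
Viktor ($140,750): Working Family Credit: base = 4 × $6,400 = $25,600. income exceeds $122,600 by $18,150, which is 19 full-or-partial $1,000 increments; reduction = 19 × $200 = $3,800, leaving $21,800.
Difference: |$23,000 − $21,800| = $1,200.

$1,200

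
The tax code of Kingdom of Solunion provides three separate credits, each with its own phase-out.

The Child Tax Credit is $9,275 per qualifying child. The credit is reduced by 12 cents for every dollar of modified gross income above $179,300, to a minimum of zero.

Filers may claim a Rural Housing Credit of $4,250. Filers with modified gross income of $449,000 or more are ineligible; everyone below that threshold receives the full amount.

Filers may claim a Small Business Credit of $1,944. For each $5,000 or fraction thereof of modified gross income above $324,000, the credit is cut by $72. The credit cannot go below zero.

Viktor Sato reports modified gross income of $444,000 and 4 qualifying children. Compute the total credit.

$9,802

Child Tax Credit: base = 4 × $9,275 = $37,100. 12% of the $264,700 excess over $179,300 is $31,764; credit = $37,100 − $31,764 = $5,336.
Rural Housing Credit: $444,000 is below the $449,000 cutoff, so the full $4,250 applies.
Small Business Credit: income exceeds $324,000 by $120,000, which is 24 full-or-partial $5,000 increments; reduction = 24 × $72 = $1,728, leaving $216.
Total: $5,336 + $4,250 + $216 = $9,802.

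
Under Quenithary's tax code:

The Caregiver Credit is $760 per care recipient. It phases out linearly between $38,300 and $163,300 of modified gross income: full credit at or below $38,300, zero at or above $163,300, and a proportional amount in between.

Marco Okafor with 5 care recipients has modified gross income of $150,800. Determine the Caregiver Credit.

Caregiver Credit: base = 5 × $760 = $3,800. $150,800 is $112,500 into a $125,000 phase-out range, leaving 12,500/125,000 of the credit: $3,800 × 12,500/125,000 = $380.

$380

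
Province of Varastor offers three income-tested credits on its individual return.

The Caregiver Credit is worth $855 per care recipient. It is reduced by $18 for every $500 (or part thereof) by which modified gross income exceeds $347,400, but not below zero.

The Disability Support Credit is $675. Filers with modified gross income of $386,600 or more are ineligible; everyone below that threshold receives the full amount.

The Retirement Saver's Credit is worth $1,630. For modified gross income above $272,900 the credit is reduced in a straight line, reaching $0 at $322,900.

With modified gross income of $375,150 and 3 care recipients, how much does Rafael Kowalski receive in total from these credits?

$2,232

Caregiver Credit: base = 3 × $855 = $2,565. income exceeds $347,400 by $27,750, which is 56 full-or-partial $500 increments; reduction = 56 × $18 = $1,008, leaving $1,557.
Disability Support Credit: $375,150 is below the $386,600 cutoff, so the full $675 applies.
Retirement Saver's Credit: $375,150 is at or above $322,900, so the credit is $0.
Total: $1,557 + $675 + $0 = $2,232.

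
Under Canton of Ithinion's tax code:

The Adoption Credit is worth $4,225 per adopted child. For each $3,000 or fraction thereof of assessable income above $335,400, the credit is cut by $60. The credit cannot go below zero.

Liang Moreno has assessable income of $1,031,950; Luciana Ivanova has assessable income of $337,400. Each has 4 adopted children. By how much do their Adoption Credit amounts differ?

Liang ($1,031,950): Adoption Credit: base = 4 × $4,225 = $16,900. income exceeds $335,400 by $696,550, which is 233 full-or-partial $3,000 increments; reduction = 233 × $60 = $13,980, leaving $2,920.
Luciana ($337,400): Adoption Credit: base = 4 × $4,225 = $16,900. income exceeds $335,400 by $2,000, which is 1 full-or-partial $3,000 increment; reduction = 1 × $60 = $60, leaving $16,840.
Difference: |$2,920 − $16,840| = $13,920.

$13,920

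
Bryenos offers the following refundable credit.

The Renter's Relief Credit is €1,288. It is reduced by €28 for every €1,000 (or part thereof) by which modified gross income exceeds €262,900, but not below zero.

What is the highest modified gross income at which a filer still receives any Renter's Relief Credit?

€307,900

After 45 increments the reduction is 45 × €28 = €1,260, leaving €28; one more increment wipes it out. Increment 45 ends at excess 45 × €1,000 = €45,000, so the highest qualifying income is €262,900 + €45,000 = €307,900.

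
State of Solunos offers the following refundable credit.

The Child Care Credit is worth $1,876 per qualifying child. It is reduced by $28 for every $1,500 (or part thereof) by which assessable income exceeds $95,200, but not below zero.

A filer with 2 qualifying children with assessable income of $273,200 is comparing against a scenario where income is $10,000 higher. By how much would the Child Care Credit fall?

$196

At $273,200 — base = 2 × $1,876 = $3,752. income exceeds $95,200 by $178,000, which is 119 full-or-partial $1,500 increments; reduction = 119 × $28 = $3,332, leaving $420.
At $283,200 — base = 2 × $1,876 = $3,752. income exceeds $95,200 by $188,000, which is 126 full-or-partial $1,500 increments; reduction = 126 × $28 = $3,528, leaving $224.
Lost: $420 − $224 = $196.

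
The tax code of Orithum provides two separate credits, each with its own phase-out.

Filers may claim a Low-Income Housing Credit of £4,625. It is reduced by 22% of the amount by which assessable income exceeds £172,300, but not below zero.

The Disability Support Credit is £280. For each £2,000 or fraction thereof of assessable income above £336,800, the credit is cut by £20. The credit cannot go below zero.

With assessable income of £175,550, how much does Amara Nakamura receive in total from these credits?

£4,190

Low-Income Housing Credit: 22% of the £3,250 excess over £172,300 is £715; credit = £4,625 − £715 = £3,910.
Disability Support Credit: £175,550 is at or below the £336,800 threshold, so the full £280 applies.
Total: £3,910 + £280 = £4,190.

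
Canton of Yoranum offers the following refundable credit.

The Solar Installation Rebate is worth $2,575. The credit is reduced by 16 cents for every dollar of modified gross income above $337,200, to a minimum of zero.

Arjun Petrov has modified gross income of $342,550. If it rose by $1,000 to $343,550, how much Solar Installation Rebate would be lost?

$160

At $342,550 — 16% of the $5,350 excess over $337,200 is $856; credit = $2,575 − $856 = $1,719.
At $343,550 — 16% of the $6,350 excess over $337,200 is $1,016; credit = $2,575 − $1,016 = $1,559.
Lost: $1,719 − $1,559 = $160.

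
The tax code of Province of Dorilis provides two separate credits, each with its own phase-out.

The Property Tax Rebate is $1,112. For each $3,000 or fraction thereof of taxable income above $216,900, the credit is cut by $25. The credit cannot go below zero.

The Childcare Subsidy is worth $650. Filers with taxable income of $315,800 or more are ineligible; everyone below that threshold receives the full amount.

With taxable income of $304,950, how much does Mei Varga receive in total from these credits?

Property Tax Rebate: income exceeds $216,900 by $88,050, which is 30 full-or-partial $3,000 increments; reduction = 30 × $25 = $750, leaving $362.
Childcare Subsidy: $304,950 is below the $315,800 cutoff, so the full $650 applies.
Total: $362 + $650 = $1,012.

$1,012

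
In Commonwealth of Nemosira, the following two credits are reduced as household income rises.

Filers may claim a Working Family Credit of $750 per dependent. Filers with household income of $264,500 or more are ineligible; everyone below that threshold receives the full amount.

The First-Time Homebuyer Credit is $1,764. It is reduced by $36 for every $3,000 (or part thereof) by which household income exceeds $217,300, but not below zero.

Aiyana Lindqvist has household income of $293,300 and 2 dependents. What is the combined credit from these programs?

Working Family Credit: base = 2 × $750 = $1,500. $293,300 meets or exceeds the $264,500 cutoff, so the credit is $0.
First-Time Homebuyer Credit: income exceeds $217,300 by $76,000, which is 26 full-or-partial $3,000 increments; reduction = 26 × $36 = $936, leaving $828.
Total: $0 + $828 = $828.

$828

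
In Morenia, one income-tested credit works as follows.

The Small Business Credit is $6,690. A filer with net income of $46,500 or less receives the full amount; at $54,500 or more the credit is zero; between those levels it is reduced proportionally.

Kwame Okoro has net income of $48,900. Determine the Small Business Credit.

$4,683

Small Business Credit: $48,900 is $2,400 into a $8,000 phase-out range, leaving 5,600/8,000 of the credit: $6,690 × 5,600/8,000 = $4,683.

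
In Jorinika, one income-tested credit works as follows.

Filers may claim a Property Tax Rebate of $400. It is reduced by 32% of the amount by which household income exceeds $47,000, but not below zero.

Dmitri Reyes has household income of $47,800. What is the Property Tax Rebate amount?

$144

Property Tax Rebate: 32% of the $800 excess over $47,000 is $256; credit = $400 − $256 = $144.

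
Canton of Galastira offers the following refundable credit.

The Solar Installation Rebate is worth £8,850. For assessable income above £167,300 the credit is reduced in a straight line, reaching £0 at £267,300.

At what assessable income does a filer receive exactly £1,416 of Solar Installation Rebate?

£251,300

£1,416 is 1,416/8,850 of the full £8,850, so 7,434/8,850 of the £100,000 range has been used: income = £167,300 + £100,000 × 7,434/8,850 = £251,300.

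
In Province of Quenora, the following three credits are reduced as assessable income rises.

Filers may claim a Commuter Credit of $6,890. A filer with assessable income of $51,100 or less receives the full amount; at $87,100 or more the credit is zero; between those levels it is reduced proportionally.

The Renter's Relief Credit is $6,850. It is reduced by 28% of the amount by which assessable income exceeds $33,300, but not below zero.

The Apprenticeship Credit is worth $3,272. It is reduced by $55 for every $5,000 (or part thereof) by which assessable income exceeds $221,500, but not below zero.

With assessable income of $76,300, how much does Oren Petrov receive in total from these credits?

$5,339

Commuter Credit: $76,300 is $25,200 into a $36,000 phase-out range, leaving 10,800/36,000 of the credit: $6,890 × 10,800/36,000 = $2,067.
Renter's Relief Credit: 28% of the $43,000 excess over $33,300 is $12,040 ≥ base, so the credit is $0.
Apprenticeship Credit: $76,300 is at or below the $221,500 threshold, so the full $3,272 applies.
Total: $2,067 + $0 + $3,272 = $5,339.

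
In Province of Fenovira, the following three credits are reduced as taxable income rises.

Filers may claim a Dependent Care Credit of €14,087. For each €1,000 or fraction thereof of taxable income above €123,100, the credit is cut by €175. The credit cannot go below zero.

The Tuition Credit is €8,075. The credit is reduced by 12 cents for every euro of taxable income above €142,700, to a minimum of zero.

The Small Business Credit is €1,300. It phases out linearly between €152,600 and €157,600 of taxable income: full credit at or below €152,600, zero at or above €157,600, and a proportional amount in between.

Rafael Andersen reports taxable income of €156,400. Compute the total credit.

€14,880

Dependent Care Credit: income exceeds €123,100 by €33,300, which is 34 full-or-partial €1,000 increments; reduction = 34 × €175 = €5,950, leaving €8,137.
Tuition Credit: 12% of the €13,700 excess over €142,700 is €1,644; credit = €8,075 − €1,644 = €6,431.
Small Business Credit: €156,400 is €3,800 into a €5,000 phase-out range, leaving 1,200/5,000 of the credit: €1,300 × 1,200/5,000 = €312.
Total: €8,137 + €6,431 + €312 = €14,880.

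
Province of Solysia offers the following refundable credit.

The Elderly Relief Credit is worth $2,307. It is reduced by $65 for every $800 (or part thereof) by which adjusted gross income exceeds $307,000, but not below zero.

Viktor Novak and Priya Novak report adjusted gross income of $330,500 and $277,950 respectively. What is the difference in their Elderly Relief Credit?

$1,950

Viktor ($330,500): Elderly Relief Credit: income exceeds $307,000 by $23,500, which is 30 full-or-partial $800 increments; reduction = 30 × $65 = $1,950, leaving $357.
Priya ($277,950): Elderly Relief Credit: $277,950 is at or below the $307,000 threshold, so the full $2,307 applies.
Difference: |$357 − $2,307| = $1,950.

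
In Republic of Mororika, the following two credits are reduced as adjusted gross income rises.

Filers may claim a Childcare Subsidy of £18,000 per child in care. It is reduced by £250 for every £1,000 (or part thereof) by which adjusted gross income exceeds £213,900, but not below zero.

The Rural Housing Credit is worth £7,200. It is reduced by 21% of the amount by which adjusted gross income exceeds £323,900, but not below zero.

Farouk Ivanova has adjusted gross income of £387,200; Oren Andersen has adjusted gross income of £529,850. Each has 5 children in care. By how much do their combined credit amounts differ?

Farouk (£387,200): Childcare Subsidy: base = 5 × £18,000 = £90,000. income exceeds £213,900 by £173,300, which is 174 full-or-partial £1,000 increments; reduction = 174 × £250 = £43,500, leaving £46,500. Rural Housing Credit: 21% of the £63,300 excess over £323,900 is £13,293 ≥ base, so the credit is £0. total £46,500 + £0 = £46,500
Oren (£529,850): Childcare Subsidy: base = 5 × £18,000 = £90,000. income exceeds £213,900 by £315,950, which is 316 full-or-partial £1,000 increments; reduction = 316 × £250 = £79,000, leaving £11,000. Rural Housing Credit: 21% of the £205,950 excess over £323,900 is £43,249.50 ≥ base, so the credit is £0. total £11,000 + £0 = £11,000
Difference: |£46,500 − £11,000| = £35,500.

£35,500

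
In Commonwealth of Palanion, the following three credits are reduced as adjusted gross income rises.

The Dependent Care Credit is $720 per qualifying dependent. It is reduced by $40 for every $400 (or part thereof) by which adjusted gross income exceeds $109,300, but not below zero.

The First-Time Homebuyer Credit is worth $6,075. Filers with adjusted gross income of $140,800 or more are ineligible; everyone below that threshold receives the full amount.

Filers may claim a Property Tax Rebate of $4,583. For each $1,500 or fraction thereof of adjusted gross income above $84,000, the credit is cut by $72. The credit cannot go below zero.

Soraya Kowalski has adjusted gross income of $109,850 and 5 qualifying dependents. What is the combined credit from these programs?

$12,882

Dependent Care Credit: base = 5 × $720 = $3,600. income exceeds $109,300 by $550, which is 2 full-or-partial $400 increments; reduction = 2 × $40 = $80, leaving $3,520.
First-Time Homebuyer Credit: $109,850 is below the $140,800 cutoff, so the full $6,075 applies.
Property Tax Rebate: income exceeds $84,000 by $25,850, which is 18 full-or-partial $1,500 increments; reduction = 18 × $72 = $1,296, leaving $3,287.
Total: $3,520 + $6,075 + $3,287 = $12,882.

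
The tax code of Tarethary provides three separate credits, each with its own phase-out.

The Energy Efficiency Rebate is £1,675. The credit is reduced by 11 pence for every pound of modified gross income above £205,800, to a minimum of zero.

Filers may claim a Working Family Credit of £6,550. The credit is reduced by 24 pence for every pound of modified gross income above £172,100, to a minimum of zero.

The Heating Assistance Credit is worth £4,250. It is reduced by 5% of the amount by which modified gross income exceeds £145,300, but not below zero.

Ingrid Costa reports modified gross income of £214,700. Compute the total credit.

Energy Efficiency Rebate: 11% of the £8,900 excess over £205,800 is £979; credit = £1,675 − £979 = £696.
Working Family Credit: 24% of the £42,600 excess over £172,100 is £10,224 ≥ base, so the credit is £0.
Heating Assistance Credit: 5% of the £69,400 excess over £145,300 is £3,470; credit = £4,250 − £3,470 = £780.
Total: £696 + £0 + £780 = £1,476.

£1,476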